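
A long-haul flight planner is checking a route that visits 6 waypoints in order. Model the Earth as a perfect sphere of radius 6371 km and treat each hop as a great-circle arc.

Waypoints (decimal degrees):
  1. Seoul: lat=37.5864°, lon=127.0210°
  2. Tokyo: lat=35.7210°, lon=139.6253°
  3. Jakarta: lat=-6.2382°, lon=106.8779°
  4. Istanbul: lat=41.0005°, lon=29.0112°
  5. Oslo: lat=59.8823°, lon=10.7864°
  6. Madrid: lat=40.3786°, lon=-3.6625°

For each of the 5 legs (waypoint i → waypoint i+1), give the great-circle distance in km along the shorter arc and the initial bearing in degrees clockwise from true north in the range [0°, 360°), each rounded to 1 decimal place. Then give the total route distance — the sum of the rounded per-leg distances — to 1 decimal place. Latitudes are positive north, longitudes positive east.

Leg 1: φ1=0.6560064, φ2=0.6234491, Δφ=-0.0325574, Δλ=0.2199865 rad; a=sin²(Δφ/2)+cosφ1·cosφ2·sin²(Δλ/2)=0.0080172564; c=2·atan2(√a, √(1-a))=0.179318420; dist=6371·c=1142.438 ≈ 1142.4 km; running total=1142.4 km
Leg 1 bearing: y=sinΔλ·cosφ2=0.17716333, x=cosφ1·sinφ2-sinφ1·cosφ2·cosΔλ=-0.02061736; θ=atan2(y, x)=96.6379° ≈ 96.6°
Leg 2: φ1=0.6234491, φ2=-0.1088771, Δφ=-0.7323262, Δλ=-0.5715500 rad; a=sin²(Δφ/2)+cosφ1·cosφ2·sin²(Δλ/2)=0.1923252436; c=2·atan2(√a, √(1-a))=0.907967036; dist=6371·c=5784.658 ≈ 5784.7 km; running total=6927.1 km
Leg 2 bearing: y=sinΔλ·cosφ2=-0.53773328, x=cosφ1·sinφ2-sinφ1·cosφ2·cosΔλ=-0.57635744; θ=atan2(y, x)=-136.9856° <0 so +360° → 223.0144° ≈ 223.0°
Leg 3: φ1=-0.1088771, φ2=0.7155937, Δφ=0.8244708, Δλ=-1.3590303 rad; a=sin²(Δφ/2)+cosφ1·cosφ2·sin²(Δλ/2)=0.4567999929; c=2·atan2(√a, √(1-a))=1.484288454; dist=6371·c=9456.402 ≈ 9456.4 km; running total=16383.5 km
Leg 3 bearing: y=sinΔλ·cosφ2=-0.73784471, x=cosφ1·sinφ2-sinφ1·cosφ2·cosΔλ=0.66941782; θ=atan2(y, x)=-47.7838° <0 so +360° → 312.2162° ≈ 312.2°
Leg 4: φ1=0.7155937, φ2=1.0451433, Δφ=0.3295496, Δλ=-0.3180828 rad; a=sin²(Δφ/2)+cosφ1·cosφ2·sin²(Δλ/2)=0.0364041496; c=2·atan2(√a, √(1-a))=0.383951489; dist=6371·c=2446.155 ≈ 2446.2 km; running total=18829.7 km
Leg 4 bearing: y=sinΔλ·cosφ2=-0.15692909, x=cosφ1·sinφ2-sinφ1·cosφ2·cosΔλ=0.34013058; θ=atan2(y, x)=-24.7676° <0 so +360° → 335.2324° ≈ 335.2°
Leg 5: φ1=1.0451433, φ2=0.7047395, Δφ=-0.3404038, Δλ=-0.2521809 rad; a=sin²(Δφ/2)+cosφ1·cosφ2·sin²(Δλ/2)=0.0347351248; c=2·atan2(√a, √(1-a))=0.374939580; dist=6371·c=2388.740 ≈ 2388.7 km; running total=21218.4 km
Leg 5 bearing: y=sinΔλ·cosφ2=-0.19007672, x=cosφ1·sinφ2-sinφ1·cosφ2·cosΔλ=-0.31302591; θ=atan2(y, x)=-148.7329° <0 so +360° → 211.2671° ≈ 211.3°

Leg 1: dist=1142.4 km, bearing=96.6°
Leg 2: dist=5784.7 km, bearing=223.0°
Leg 3: dist=9456.4 km, bearing=312.2°
Leg 4: dist=2446.2 km, bearing=335.2°
Leg 5: dist=2388.7 km, bearing=211.3°
Total: 21218.4 km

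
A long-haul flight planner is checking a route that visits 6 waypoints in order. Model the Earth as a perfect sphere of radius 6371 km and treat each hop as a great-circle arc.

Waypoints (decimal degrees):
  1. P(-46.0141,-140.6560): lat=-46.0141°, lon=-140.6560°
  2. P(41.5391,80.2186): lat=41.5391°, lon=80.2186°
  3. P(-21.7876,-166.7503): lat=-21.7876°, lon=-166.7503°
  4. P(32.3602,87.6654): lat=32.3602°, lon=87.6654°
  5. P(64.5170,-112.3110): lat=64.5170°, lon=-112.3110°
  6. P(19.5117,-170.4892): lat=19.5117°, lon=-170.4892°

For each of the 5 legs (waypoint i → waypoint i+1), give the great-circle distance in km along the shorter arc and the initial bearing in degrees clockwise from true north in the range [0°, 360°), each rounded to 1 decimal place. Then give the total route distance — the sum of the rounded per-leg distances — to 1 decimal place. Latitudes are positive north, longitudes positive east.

Leg 1: φ1=-0.8030975, φ2=0.7249941, Δφ=1.5280916, Δλ=3.8549890 rad; a=sin²(Δφ/2)+cosφ1·cosφ2·sin²(Δλ/2)=0.9350948370; c=2·atan2(√a, √(1-a))=2.626383472; dist=6371·c=16732.689 ≈ 16732.7 km; running total=16732.7 km
Leg 1 bearing: y=sinΔλ·cosφ2=-0.48982484, x=cosφ1·sinφ2-sinφ1·cosφ2·cosΔλ=0.05330625; θ=atan2(y, x)=-83.7891° <0 so +360° → 276.2109° ≈ 276.2°
Leg 2: φ1=0.7249941, φ2=-0.3802654, Δφ=-1.1052594, Δλ=-4.3104205 rad; a=sin²(Δφ/2)+cosφ1·cosφ2·sin²(Δλ/2)=0.7590256351; c=2·atan2(√a, √(1-a))=2.115367417; dist=6371·c=13477.006 ≈ 13477.0 km; running total=30209.7 km
Leg 2 bearing: y=sinΔλ·cosφ2=0.85455261, x=cosφ1·sinφ2-sinφ1·cosφ2·cosΔλ=-0.03691503; θ=atan2(y, x)=92.4735° ≈ 92.5°
Leg 3: φ1=-0.3802654, φ2=0.5647920, Δφ=0.9450574, Δλ=4.4403916 rad; a=sin²(Δφ/2)+cosφ1·cosφ2·sin²(Δλ/2)=0.7046931482; c=2·atan2(√a, √(1-a))=1.992577633; dist=6371·c=12694.712 ≈ 12694.7 km; running total=42904.4 km
Leg 3 bearing: y=sinΔλ·cosφ2=-0.81364557, x=cosφ1·sinφ2-sinφ1·cosφ2·cosΔλ=0.41277567; θ=atan2(y, x)=-63.1006° <0 so +360° → 296.8994° ≈ 296.9°
Leg 4: φ1=0.5647920, φ2=1.1260341, Δφ=0.5612420, Δλ=-3.4902466 rad; a=sin²(Δφ/2)+cosφ1·cosφ2·sin²(Δλ/2)=0.4291960478; c=2·atan2(√a, √(1-a))=1.428710828; dist=6371·c=9102.317 ≈ 9102.3 km; running total=52006.7 km
Leg 4 bearing: y=sinΔλ·cosφ2=0.14698533, x=cosφ1·sinφ2-sinφ1·cosφ2·cosΔλ=0.97894970; θ=atan2(y, x)=8.5389° ≈ 8.5°
Leg 5: φ1=1.1260341, φ2=0.3405434, Δφ=-0.7854907, Δλ=-1.0154011 rad; a=sin²(Δφ/2)+cosφ1·cosφ2·sin²(Δλ/2)=0.2423319407; c=2·atan2(√a, √(1-a))=1.029396515; dist=6371·c=6558.285 ≈ 6558.3 km; running total=58565.0 km
Leg 5 bearing: y=sinΔλ·cosφ2=-0.80089712, x=cosφ1·sinφ2-sinφ1·cosφ2·cosΔλ=-0.30494668; θ=atan2(y, x)=-110.8447° <0 so +360° → 249.1553° ≈ 249.2°

Leg 1: dist=16732.7 km, bearing=276.2°
Leg 2: dist=13477.0 km, bearing=92.5°
Leg 3: dist=12694.7 km, bearing=296.9°
Leg 4: dist=9102.3 km, bearing=8.5°
Leg 5: dist=6558.3 km, bearing=249.2°
Total: 58565.0 km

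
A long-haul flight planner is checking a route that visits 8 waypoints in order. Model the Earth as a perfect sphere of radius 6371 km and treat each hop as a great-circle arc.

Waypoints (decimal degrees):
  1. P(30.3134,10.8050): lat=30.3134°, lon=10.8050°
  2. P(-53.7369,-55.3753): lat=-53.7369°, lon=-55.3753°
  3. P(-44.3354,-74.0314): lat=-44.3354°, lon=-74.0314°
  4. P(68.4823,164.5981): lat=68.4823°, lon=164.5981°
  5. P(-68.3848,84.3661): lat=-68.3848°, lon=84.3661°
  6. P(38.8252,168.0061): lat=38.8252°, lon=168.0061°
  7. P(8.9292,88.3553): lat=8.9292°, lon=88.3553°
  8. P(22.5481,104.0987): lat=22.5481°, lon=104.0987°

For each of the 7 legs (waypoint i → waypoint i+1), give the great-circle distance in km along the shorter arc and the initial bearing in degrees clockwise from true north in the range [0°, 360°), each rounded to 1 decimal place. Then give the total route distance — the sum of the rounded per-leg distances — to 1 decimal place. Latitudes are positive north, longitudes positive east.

Leg 1: dist=11295.3 km, bearing=213.5°
Leg 2: dist=1706.6 km, bearing=300.2°
Leg 3: dist=15776.4 km, bearing=329.5°
Leg 4: dist=16384.3 km, bearing=222.3°
Leg 5: dist=13725.9 km, bearing=68.1°
Leg 6: dist=8492.5 km, bearing=270.6°
Leg 7: dist=2261.5 km, bearing=46.1°
Total: 69642.5 km

Leg 1: φ1=0.5290686, φ2=-0.9378858, Δφ=-1.4669545, Δλ=-1.1550641 rad; a=sin²(Δφ/2)+cosφ1·cosφ2·sin²(Δλ/2)=0.6003739141; c=2·atan2(√a, √(1-a))=1.772917556; dist=6371·c=11295.258 ≈ 11295.3 km; running total=11295.3 km
Leg 1 bearing: y=sinΔλ·cosφ2=-0.54111107, x=cosφ1·sinφ2-sinφ1·cosφ2·cosΔλ=-0.81663892; θ=atan2(y, x)=-146.4712° <0 so +360° → 213.5288° ≈ 213.5°
Leg 2: φ1=-0.9378858, φ2=-0.7737987, Δφ=0.1640871, Δλ=-0.3256104 rad; a=sin²(Δφ/2)+cosφ1·cosφ2·sin²(Δλ/2)=0.0178310954; c=2·atan2(√a, √(1-a))=0.267866367; dist=6371·c=1706.577 ≈ 1706.6 km; running total=13001.9 km
Leg 2 bearing: y=sinΔλ·cosφ2=-0.22880283, x=cosφ1·sinφ2-sinφ1·cosφ2·cosΔλ=0.13304832; θ=atan2(y, x)=-59.8221° <0 so +360° → 300.1779° ≈ 300.2°
Leg 3: φ1=-0.7737987, φ2=1.1952416, Δφ=1.9690403, Δλ=4.1648705 rad; a=sin²(Δφ/2)+cosφ1·cosφ2·sin²(Δλ/2)=0.8933606831; c=2·atan2(√a, √(1-a))=2.476276024; dist=6371·c=15776.355 ≈ 15776.4 km; running total=28778.3 km
Leg 3 bearing: y=sinΔλ·cosφ2=-0.31317108, x=cosφ1·sinφ2-sinφ1·cosφ2·cosΔλ=0.53197121; θ=atan2(y, x)=-30.4853° <0 so +360° → 329.5147° ≈ 329.5°
Leg 4: φ1=1.1952416, φ2=-1.1935399, Δφ=-2.3887815, Δλ=-1.4003126 rad; a=sin²(Δφ/2)+cosφ1·cosφ2·sin²(Δλ/2)=0.9209803985; c=2·atan2(√a, √(1-a))=2.571703520; dist=6371·c=16384.323 ≈ 16384.3 km; running total=45162.6 km
Leg 4 bearing: y=sinΔλ·cosφ2=-0.36303085, x=cosφ1·sinφ2-sinφ1·cosφ2·cosΔλ=-0.39913734; θ=atan2(y, x)=-137.7123° <0 so +360° → 222.2877° ≈ 222.3°
Leg 5: φ1=-1.1935399, φ2=0.6776276, Δφ=1.8711675, Δλ=1.4597934 rad; a=sin²(Δφ/2)+cosφ1·cosφ2·sin²(Δλ/2)=0.7755340925; c=2·atan2(√a, √(1-a))=2.154440115; dist=6371·c=13725.938 ≈ 13725.9 km; running total=58888.5 km
Leg 5 bearing: y=sinΔλ·cosφ2=0.77426755, x=cosφ1·sinφ2-sinφ1·cosφ2·cosΔλ=0.31118099; θ=atan2(y, x)=68.1046° ≈ 68.1°
Leg 6: φ1=0.6776276, φ2=0.1558439, Δφ=-0.5217836, Δλ=-1.3901687 rad; a=sin²(Δφ/2)+cosφ1·cosφ2·sin²(Δλ/2)=0.3822145684; c=2·atan2(√a, √(1-a))=1.332990406; dist=6371·c=8492.482 ≈ 8492.5 km; running total=67381.0 km
Leg 6 bearing: y=sinΔλ·cosφ2=-0.97180919, x=cosφ1·sinφ2-sinφ1·cosφ2·cosΔλ=0.00965716; θ=atan2(y, x)=-89.4307° <0 so +360° → 270.5693° ≈ 270.6°
Leg 7: φ1=0.1558439, φ2=0.3935386, Δφ=0.2376946, Δλ=0.2747742 rad; a=sin²(Δφ/2)+cosφ1·cosφ2·sin²(Δλ/2)=0.0311713168; c=2·atan2(√a, √(1-a))=0.354968704; dist=6371·c=2261.506 ≈ 2261.5 km; running total=69642.5 km
Leg 7 bearing: y=sinΔλ·cosφ2=0.25058859, x=cosφ1·sinφ2-sinφ1·cosφ2·cosΔλ=0.24084024; θ=atan2(y, x)=46.1364° ≈ 46.1°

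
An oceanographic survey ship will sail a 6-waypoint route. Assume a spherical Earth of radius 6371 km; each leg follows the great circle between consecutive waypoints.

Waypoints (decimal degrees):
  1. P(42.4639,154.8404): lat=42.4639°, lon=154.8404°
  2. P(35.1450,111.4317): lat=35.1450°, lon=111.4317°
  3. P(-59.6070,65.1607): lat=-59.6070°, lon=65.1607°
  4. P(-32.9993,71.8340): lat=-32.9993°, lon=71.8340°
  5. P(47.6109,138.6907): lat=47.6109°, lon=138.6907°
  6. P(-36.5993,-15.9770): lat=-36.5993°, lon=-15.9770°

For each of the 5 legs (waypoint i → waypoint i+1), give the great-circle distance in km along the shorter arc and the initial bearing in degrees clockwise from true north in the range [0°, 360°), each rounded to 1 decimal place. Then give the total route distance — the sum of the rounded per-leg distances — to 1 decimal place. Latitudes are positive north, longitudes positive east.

Leg 1: dist=3805.4 km, bearing=272.4°
Leg 2: dist=11359.2 km, bearing=202.0°
Leg 3: dist=2999.3 km, bearing=12.4°
Leg 4: dist=11160.8 km, bearing=39.1°
Leg 5: dist=17609.3 km, bearing=291.3°
Total: 46934.0 km

Leg 1: φ1=0.7411349, φ2=0.6133960, Δφ=-0.1277389, Δλ=-0.7576247 rad; a=sin²(Δφ/2)+cosφ1·cosφ2·sin²(Δλ/2)=0.0865727784; c=2·atan2(√a, √(1-a))=0.597304794; dist=6371·c=3805.429 ≈ 3805.4 km; running total=3805.4 km
Leg 1 bearing: y=sinΔλ·cosφ2=-0.56192019, x=cosφ1·sinφ2-sinφ1·cosφ2·cosΔλ=0.02360990; θ=atan2(y, x)=-87.5940° <0 so +360° → 272.4060° ≈ 272.4°
Leg 2: φ1=0.6133960, φ2=-1.0403384, Δφ=-1.6537344, Δλ=-0.8075813 rad; a=sin²(Δφ/2)+cosφ1·cosφ2·sin²(Δλ/2)=0.6052862650; c=2·atan2(√a, √(1-a))=1.782956911; dist=6371·c=11359.218 ≈ 11359.2 km; running total=15164.6 km
Leg 2 bearing: y=sinΔλ·cosφ2=-0.36559264, x=cosφ1·sinφ2-sinφ1·cosφ2·cosΔλ=-0.90664284; θ=atan2(y, x)=-158.0388° <0 so +360° → 201.9612° ≈ 202.0°
Leg 3: φ1=-1.0403384, φ2=-0.5759464, Δφ=0.4643920, Δλ=0.1164711 rad; a=sin²(Δφ/2)+cosφ1·cosφ2·sin²(Δλ/2)=0.0543903440; c=2·atan2(√a, √(1-a))=0.470769977; dist=6371·c=2999.276 ≈ 2999.3 km; running total=18163.9 km
Leg 3 bearing: y=sinΔλ·cosφ2=0.09746092, x=cosφ1·sinφ2-sinφ1·cosφ2·cosΔλ=0.44297800; θ=atan2(y, x)=12.4081° ≈ 12.4°
Leg 4: φ1=-0.5759464, φ2=0.8309670, Δφ=1.4069134, Δλ=1.1668695 rad; a=sin²(Δφ/2)+cosφ1·cosφ2·sin²(Δλ/2)=0.5900159323; c=2·atan2(√a, √(1-a))=1.751815172; dist=6371·c=11160.814 ≈ 11160.8 km; running total=29324.7 km
Leg 4 bearing: y=sinΔλ·cosφ2=0.61990853, x=cosφ1·sinφ2-sinφ1·cosφ2·cosΔλ=0.76374206; θ=atan2(y, x)=39.0653° ≈ 39.1°
Leg 5: φ1=0.8309670, φ2=-0.6387783, Δφ=-1.4697453, Δλ=-2.6994606 rad; a=sin²(Δφ/2)+cosφ1·cosφ2·sin²(Δλ/2)=0.9647721447; c=2·atan2(√a, √(1-a))=2.763971281; dist=6371·c=17609.261 ≈ 17609.3 km; running total=46934.0 km
Leg 5 bearing: y=sinΔλ·cosφ2=-0.34350259, x=cosφ1·sinφ2-sinφ1·cosφ2·cosΔλ=0.13399023; θ=atan2(y, x)=-68.6907° <0 so +360° → 291.3093° ≈ 291.3°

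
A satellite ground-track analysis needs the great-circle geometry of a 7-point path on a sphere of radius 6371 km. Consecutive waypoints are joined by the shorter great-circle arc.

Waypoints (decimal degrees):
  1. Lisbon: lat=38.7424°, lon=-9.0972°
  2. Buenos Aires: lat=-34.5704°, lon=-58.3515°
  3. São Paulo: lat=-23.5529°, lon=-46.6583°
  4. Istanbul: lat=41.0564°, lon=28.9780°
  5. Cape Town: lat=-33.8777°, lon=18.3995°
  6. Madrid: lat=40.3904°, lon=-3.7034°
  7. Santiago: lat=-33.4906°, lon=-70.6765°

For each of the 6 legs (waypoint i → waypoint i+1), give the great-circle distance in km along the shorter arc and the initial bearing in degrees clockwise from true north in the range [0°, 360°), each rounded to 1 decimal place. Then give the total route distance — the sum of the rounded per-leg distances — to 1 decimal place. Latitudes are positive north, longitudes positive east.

Leg 1: dist=9598.9 km, bearing=218.7°
Leg 2: dist=1668.5 km, bearing=45.9°
Leg 3: dist=10587.9 km, bearing=47.2°
Leg 4: dist=8402.4 km, bearing=189.1°
Leg 5: dist=8563.9 km, bearing=342.9°
Leg 6: dist=10704.0 km, bearing=230.5°
Total: 49525.6 km

Leg 1: φ1=0.6761824, φ2=-0.6033673, Δφ=-1.2795497, Δλ=-0.8596497 rad; a=sin²(Δφ/2)+cosφ1·cosφ2·sin²(Δλ/2)=0.4679522279; c=2·atan2(√a, √(1-a))=1.506656815; dist=6371·c=9598.911 ≈ 9598.9 km; running total=9598.9 km
Leg 1 bearing: y=sinΔλ·cosφ2=-0.62384178, x=cosφ1·sinφ2-sinφ1·cosφ2·cosΔλ=-0.77891796; θ=atan2(y, x)=-141.3085° <0 so +360° → 218.6915° ≈ 218.7°
Leg 2: φ1=-0.6033673, φ2=-0.4110757, Δφ=0.1922917, Δλ=0.2040848 rad; a=sin²(Δφ/2)+cosφ1·cosφ2·sin²(Δλ/2)=0.0170481229; c=2·atan2(√a, √(1-a))=0.261884654; dist=6371·c=1668.467 ≈ 1668.5 km; running total=11267.4 km
Leg 2 bearing: y=sinΔλ·cosφ2=0.18578686, x=cosφ1·sinφ2-sinφ1·cosφ2·cosΔλ=0.18031412; θ=atan2(y, x)=45.8564° ≈ 45.9°
Leg 3: φ1=-0.4110757, φ2=0.7165694, Δφ=1.1276450, Δλ=1.3201025 rad; a=sin²(Δφ/2)+cosφ1·cosφ2·sin²(Δλ/2)=0.5454869884; c=2·atan2(√a, √(1-a))=1.661896261; dist=6371·c=10587.941 ≈ 10587.9 km; running total=21855.3 km
Leg 3 bearing: y=sinΔλ·cosφ2=0.73049179, x=cosφ1·sinφ2-sinφ1·cosφ2·cosΔλ=0.67683490; θ=atan2(y, x)=47.1834° ≈ 47.2°
Leg 4: φ1=0.7165694, φ2=-0.5912774, Δφ=-1.3078468, Δλ=-0.1846297 rad; a=sin²(Δφ/2)+cosφ1·cosφ2·sin²(Δλ/2)=0.3753551117; c=2·atan2(√a, √(1-a))=1.318849518; dist=6371·c=8402.390 ≈ 8402.4 km; running total=30257.7 km
Leg 4 bearing: y=sinΔλ·cosφ2=-0.15241557, x=cosφ1·sinφ2-sinφ1·cosφ2·cosΔλ=-0.95635982; θ=atan2(y, x)=-170.9449° <0 so +360° → 189.0551° ≈ 189.1°
Leg 5: φ1=-0.5912774, φ2=0.7049455, Δφ=1.2962229, Δλ=-0.3857684 rad; a=sin²(Δφ/2)+cosφ1·cosφ2·sin²(Δλ/2)=0.3876673252; c=2·atan2(√a, √(1-a))=1.344196734; dist=6371·c=8563.877 ≈ 8563.9 km; running total=38821.6 km
Leg 5 bearing: y=sinΔλ·cosφ2=-0.28658576, x=cosφ1·sinφ2-sinφ1·cosφ2·cosΔλ=0.93133994; θ=atan2(y, x)=-17.1038° <0 so +360° → 342.8962° ≈ 342.9°
Leg 6: φ1=0.7049455, φ2=-0.5845212, Δφ=-1.2894667, Δλ=-1.1689011 rad; a=sin²(Δφ/2)+cosφ1·cosφ2·sin²(Δλ/2)=0.5545485585; c=2·atan2(√a, √(1-a))=1.680111027; dist=6371·c=10703.987 ≈ 10704.0 km; running total=49525.6 km
Leg 6 bearing: y=sinΔλ·cosφ2=-0.76752622, x=cosφ1·sinφ2-sinφ1·cosφ2·cosΔλ=-0.63166552; θ=atan2(y, x)=-129.4540° <0 so +360° → 230.5460° ≈ 230.5°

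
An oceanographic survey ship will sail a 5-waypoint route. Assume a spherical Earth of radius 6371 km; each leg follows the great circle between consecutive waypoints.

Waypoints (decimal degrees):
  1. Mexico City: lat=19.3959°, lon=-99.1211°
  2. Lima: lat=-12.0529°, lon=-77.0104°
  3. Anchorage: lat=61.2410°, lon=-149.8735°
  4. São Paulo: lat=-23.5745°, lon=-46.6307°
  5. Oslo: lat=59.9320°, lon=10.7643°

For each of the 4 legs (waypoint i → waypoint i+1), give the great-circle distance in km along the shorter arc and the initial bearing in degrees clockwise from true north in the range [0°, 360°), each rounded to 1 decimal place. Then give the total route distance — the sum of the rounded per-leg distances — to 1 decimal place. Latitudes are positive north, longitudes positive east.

Leg 1: φ1=0.3385223, φ2=-0.2103628, Δφ=-0.5488851, Δλ=0.3859045 rad; a=sin²(Δφ/2)+cosφ1·cosφ2·sin²(Δλ/2)=0.1073659806; c=2·atan2(√a, √(1-a))=0.667667408; dist=6371·c=4253.709 ≈ 4253.7 km; running total=4253.7 km
Leg 1 bearing: y=sinΔλ·cosφ2=0.36809969, x=cosφ1·sinφ2-sinφ1·cosφ2·cosΔλ=-0.49785211; θ=atan2(y, x)=143.5217° ≈ 143.5°
Leg 2: φ1=-0.2103628, φ2=1.0688571, Δφ=1.2792199, Δλ=-1.2717010 rad; a=sin²(Δφ/2)+cosφ1·cosφ2·sin²(Δλ/2)=0.5222080793; c=2·atan2(√a, √(1-a))=1.615227102; dist=6371·c=10290.612 ≈ 10290.6 km; running total=14544.3 km
Leg 2 bearing: y=sinΔλ·cosφ2=-0.45976612, x=cosφ1·sinφ2-sinφ1·cosφ2·cosΔλ=0.88692859; θ=atan2(y, x)=-27.4013° <0 so +360° → 332.5987° ≈ 332.6°
Leg 3: φ1=1.0688571, φ2=-0.4114526, Δφ=-1.4803097, Δλ=1.8019268 rad; a=sin²(Δφ/2)+cosφ1·cosφ2·sin²(Δλ/2)=0.7258129600; c=2·atan2(√a, √(1-a))=2.039383184; dist=6371·c=12992.910 ≈ 12992.9 km; running total=27537.2 km
Leg 3 bearing: y=sinΔλ·cosφ2=0.89216821, x=cosφ1·sinφ2-sinφ1·cosφ2·cosΔλ=-0.00836112; θ=atan2(y, x)=90.5369° ≈ 90.5°
Leg 4: φ1=-0.4114526, φ2=1.0460107, Δφ=1.4574634, Δλ=1.0017317 rad; a=sin²(Δφ/2)+cosφ1·cosφ2·sin²(Δλ/2)=0.5493388962; c=2·atan2(√a, √(1-a))=1.669634968; dist=6371·c=10637.244 ≈ 10637.2 km; running total=38174.4 km
Leg 4 bearing: y=sinΔλ·cosφ2=0.42206823, x=cosφ1·sinφ2-sinφ1·cosφ2·cosΔλ=0.90117762; θ=atan2(y, x)=25.0961° ≈ 25.1°

Leg 1: dist=4253.7 km, bearing=143.5°
Leg 2: dist=10290.6 km, bearing=332.6°
Leg 3: dist=12992.9 km, bearing=90.5°
Leg 4: dist=10637.2 km, bearing=25.1°
Total: 38174.4 km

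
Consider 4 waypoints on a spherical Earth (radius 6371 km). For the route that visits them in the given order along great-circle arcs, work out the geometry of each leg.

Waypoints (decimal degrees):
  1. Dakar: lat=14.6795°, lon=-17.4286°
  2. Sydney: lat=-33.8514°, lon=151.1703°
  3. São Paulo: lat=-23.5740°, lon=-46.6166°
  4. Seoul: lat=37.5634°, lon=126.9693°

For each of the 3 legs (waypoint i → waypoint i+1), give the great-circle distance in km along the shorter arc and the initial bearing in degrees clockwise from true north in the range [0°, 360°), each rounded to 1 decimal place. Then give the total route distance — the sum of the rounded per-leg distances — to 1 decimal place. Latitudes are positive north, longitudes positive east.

Leg 1: dist=17594.5 km, bearing=153.7°
Leg 2: dist=13358.2 km, bearing=161.1°
Leg 3: dist=18343.9 km, bearing=20.0°
Total: 49296.6 km

Leg 1: φ1=0.2562056, φ2=-0.5908184, Δφ=-0.8470240, Δλ=2.9426059 rad; a=sin²(Δφ/2)+cosφ1·cosφ2·sin²(Δλ/2)=0.9643424080; c=2·atan2(√a, √(1-a))=2.761647064; dist=6371·c=17594.453 ≈ 17594.5 km; running total=17594.5 km
Leg 1 bearing: y=sinΔλ·cosφ2=0.16416710, x=cosφ1·sinφ2-sinφ1·cosφ2·cosΔλ=-0.33255627; θ=atan2(y, x)=153.7267° ≈ 153.7°
Leg 2: φ1=-0.5908184, φ2=-0.4114439, Δφ=0.1793745, Δλ=-3.4520326 rad; a=sin²(Δφ/2)+cosφ1·cosφ2·sin²(Δλ/2)=0.7510062343; c=2·atan2(√a, √(1-a))=2.096720464; dist=6371·c=13358.206 ≈ 13358.2 km; running total=30952.7 km
Leg 2 bearing: y=sinΔλ·cosφ2=0.27998376, x=cosφ1·sinφ2-sinφ1·cosφ2·cosΔλ=-0.81828637; θ=atan2(y, x)=161.1112° ≈ 161.1°
Leg 3: φ1=-0.4114439, φ2=0.6556050, Δφ=1.0670489, Δλ=3.0296455 rad; a=sin²(Δφ/2)+cosφ1·cosφ2·sin²(Δλ/2)=0.9828963741; c=2·atan2(√a, √(1-a))=2.879279584; dist=6371·c=18343.890 ≈ 18343.9 km; running total=49296.6 km
Leg 3 bearing: y=sinΔλ·cosφ2=0.08855296, x=cosφ1·sinφ2-sinφ1·cosφ2·cosΔλ=0.24372677; θ=atan2(y, x)=19.9675° ≈ 20.0°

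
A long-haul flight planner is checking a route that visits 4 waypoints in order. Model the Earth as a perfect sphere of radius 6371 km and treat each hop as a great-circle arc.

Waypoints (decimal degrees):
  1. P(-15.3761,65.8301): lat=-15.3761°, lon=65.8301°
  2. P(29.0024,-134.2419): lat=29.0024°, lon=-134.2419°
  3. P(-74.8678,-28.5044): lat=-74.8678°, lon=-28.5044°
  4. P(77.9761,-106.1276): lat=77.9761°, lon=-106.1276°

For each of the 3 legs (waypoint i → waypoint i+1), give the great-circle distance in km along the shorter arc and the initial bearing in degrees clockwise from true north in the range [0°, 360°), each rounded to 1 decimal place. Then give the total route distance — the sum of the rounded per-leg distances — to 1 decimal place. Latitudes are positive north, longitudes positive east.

Leg 1: dist=17459.7 km, bearing=50.2°
Leg 2: dist=13566.1 km, bearing=162.8°
Leg 3: dist=17660.7 km, bearing=325.7°
Total: 48686.5 km

Leg 1: φ1=-0.2683636, φ2=0.5061874, Δφ=0.7745509, Δλ=-3.4919151 rad; a=sin²(Δφ/2)+cosφ1·cosφ2·sin²(Δλ/2)=0.9603165192; c=2·atan2(√a, √(1-a))=2.740495117; dist=6371·c=17459.694 ≈ 17459.7 km; running total=17459.7 km
Leg 1 bearing: y=sinΔλ·cosφ2=0.30016315, x=cosφ1·sinφ2-sinφ1·cosφ2·cosΔλ=0.24967357; θ=atan2(y, x)=50.2466° ≈ 50.2°
Leg 2: φ1=0.5061874, φ2=-1.3066896, Δφ=-1.8128770, Δλ=1.8454675 rad; a=sin²(Δφ/2)+cosφ1·cosφ2·sin²(Δλ/2)=0.7649798980; c=2·atan2(√a, √(1-a))=2.129349482; dist=6371·c=13566.086 ≈ 13566.1 km; running total=31025.8 km
Leg 2 bearing: y=sinΔλ·cosφ2=0.25126156, x=cosφ1·sinφ2-sinφ1·cosφ2·cosΔλ=-0.80994459; θ=atan2(y, x)=162.7650° ≈ 162.8°
Leg 3: φ1=-1.3066896, φ2=1.3609397, Δφ=2.6676293, Δλ=-1.3547804 rad; a=sin²(Δφ/2)+cosφ1·cosφ2·sin²(Δλ/2)=0.9662457582; c=2·atan2(√a, √(1-a))=2.772046912; dist=6371·c=17660.711 ≈ 17660.7 km; running total=48686.5 km
Leg 3 bearing: y=sinΔλ·cosφ2=-0.20347816, x=cosφ1·sinφ2-sinφ1·cosφ2·cosΔλ=0.29842287; θ=atan2(y, x)=-34.2879° <0 so +360° → 325.7121° ≈ 325.7°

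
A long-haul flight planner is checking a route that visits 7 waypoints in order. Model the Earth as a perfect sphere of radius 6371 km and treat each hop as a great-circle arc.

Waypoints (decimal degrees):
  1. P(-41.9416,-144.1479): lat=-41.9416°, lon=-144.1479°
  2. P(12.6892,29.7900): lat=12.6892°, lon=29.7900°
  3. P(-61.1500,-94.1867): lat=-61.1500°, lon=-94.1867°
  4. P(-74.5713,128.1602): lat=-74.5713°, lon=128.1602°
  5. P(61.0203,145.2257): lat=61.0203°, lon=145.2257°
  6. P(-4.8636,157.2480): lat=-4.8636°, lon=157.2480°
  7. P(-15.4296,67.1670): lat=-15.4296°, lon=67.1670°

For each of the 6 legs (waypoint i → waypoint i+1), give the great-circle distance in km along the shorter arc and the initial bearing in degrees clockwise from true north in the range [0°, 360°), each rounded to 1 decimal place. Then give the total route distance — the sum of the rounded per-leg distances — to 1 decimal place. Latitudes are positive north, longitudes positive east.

Leg 1: dist=16709.8 km, bearing=168.0°
Leg 2: dist=13020.4 km, bearing=206.7°
Leg 3: dist=4609.9 km, bearing=195.7°
Leg 4: dist=15129.0 km, bearing=11.8°
Leg 5: dist=7399.7 km, bearing=166.9°
Leg 6: dist=9872.5 km, bearing=254.6°
Total: 66741.3 km

Leg 1: φ1=-0.7320190, φ2=0.2214683, Δφ=0.9534873, Δλ=3.0357890 rad; a=sin²(Δφ/2)+cosφ1·cosφ2·sin²(Δλ/2)=0.9342088329; c=2·atan2(√a, √(1-a))=2.622798411; dist=6371·c=16709.849 ≈ 16709.8 km; running total=16709.8 km
Leg 1 bearing: y=sinΔλ·cosφ2=0.10302698, x=cosφ1·sinφ2-sinφ1·cosφ2·cosΔλ=-0.48501155; θ=atan2(y, x)=168.0074° ≈ 168.0°
Leg 2: φ1=0.2214683, φ2=-1.0672688, Δφ=-1.2887372, Δλ=-2.1638016 rad; a=sin²(Δφ/2)+cosφ1·cosφ2·sin²(Δλ/2)=0.7277355296; c=2·atan2(√a, √(1-a))=2.043697600; dist=6371·c=13020.397 ≈ 13020.4 km; running total=29730.2 km
Leg 2 bearing: y=sinΔλ·cosφ2=-0.40013542, x=cosφ1·sinφ2-sinφ1·cosφ2·cosΔλ=-0.79525955; θ=atan2(y, x)=-153.2907° <0 so +360° → 206.7093° ≈ 206.7°
Leg 3: φ1=-1.0672688, φ2=-1.3015147, Δφ=-0.2342459, Δλ=3.8806855 rad; a=sin²(Δφ/2)+cosφ1·cosφ2·sin²(Δλ/2)=0.1252768584; c=2·atan2(√a, √(1-a))=0.723570992; dist=6371·c=4609.871 ≈ 4609.9 km; running total=34340.1 km
Leg 3 bearing: y=sinΔλ·cosφ2=-0.17920859, x=cosφ1·sinφ2-sinφ1·cosφ2·cosΔλ=-0.63734963; θ=atan2(y, x)=-164.2952° <0 so +360° → 195.7048° ≈ 195.7°
Leg 4: φ1=-1.3015147, φ2=1.0650051, Δφ=2.3665199, Δλ=0.2978492 rad; a=sin²(Δφ/2)+cosφ1·cosφ2·sin²(Δλ/2)=0.8600226963; c=2·atan2(√a, √(1-a))=2.374664058; dist=6371·c=15128.985 ≈ 15129.0 km; running total=49469.1 km
Leg 4 bearing: y=sinΔλ·cosφ2=0.14218359, x=cosφ1·sinφ2-sinφ1·cosφ2·cosΔλ=0.67920428; θ=atan2(y, x)=11.8235° ≈ 11.8°
Leg 5: φ1=1.0650051, φ2=-0.0848858, Δφ=-1.1498910, Δλ=0.2098287 rad; a=sin²(Δφ/2)+cosφ1·cosφ2·sin²(Δλ/2)=0.3010007557; c=2·atan2(√a, √(1-a))=1.161462271; dist=6371·c=7399.676 ≈ 7399.7 km; running total=56868.8 km
Leg 5 bearing: y=sinΔλ·cosφ2=0.20754239, x=cosφ1·sinφ2-sinφ1·cosφ2·cosΔλ=-0.89360134; θ=atan2(y, x)=166.9246° ≈ 166.9°
Leg 6: φ1=-0.0848858, φ2=-0.2692973, Δφ=-0.1844115, Δλ=-1.5722100 rad; a=sin²(Δφ/2)+cosφ1·cosφ2·sin²(Δλ/2)=0.4894003702; c=2·atan2(√a, √(1-a))=1.549595479; dist=6371·c=9872.473 ≈ 9872.5 km; running total=66741.3 km
Leg 6 bearing: y=sinΔλ·cosφ2=-0.96395712, x=cosφ1·sinφ2-sinφ1·cosφ2·cosΔλ=-0.26521173; θ=atan2(y, x)=-105.3831° <0 so +360° → 254.6169° ≈ 254.6°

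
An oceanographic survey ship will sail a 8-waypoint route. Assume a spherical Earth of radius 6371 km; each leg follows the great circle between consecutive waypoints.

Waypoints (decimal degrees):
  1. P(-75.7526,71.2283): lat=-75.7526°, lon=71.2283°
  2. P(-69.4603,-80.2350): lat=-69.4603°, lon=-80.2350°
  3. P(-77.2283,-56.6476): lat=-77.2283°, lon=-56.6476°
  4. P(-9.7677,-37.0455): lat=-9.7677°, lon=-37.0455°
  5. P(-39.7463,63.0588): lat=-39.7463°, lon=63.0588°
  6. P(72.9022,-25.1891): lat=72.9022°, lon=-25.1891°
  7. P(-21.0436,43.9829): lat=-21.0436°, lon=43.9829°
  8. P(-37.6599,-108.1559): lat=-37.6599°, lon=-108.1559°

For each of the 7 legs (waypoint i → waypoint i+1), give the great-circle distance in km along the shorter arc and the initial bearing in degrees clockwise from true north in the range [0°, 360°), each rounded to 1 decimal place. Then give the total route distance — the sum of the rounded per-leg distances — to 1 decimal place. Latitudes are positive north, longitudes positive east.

Leg 1: φ1=-1.3221323, φ2=-1.2123109, Δφ=0.1098214, Δλ=-2.6435333 rad; a=sin²(Δφ/2)+cosφ1·cosφ2·sin²(Δλ/2)=0.0841159441; c=2·atan2(√a, √(1-a))=0.588511121; dist=6371·c=3749.404 ≈ 3749.4 km; running total=3749.4 km
Leg 1 bearing: y=sinΔλ·cosφ2=-0.16761163, x=cosφ1·sinφ2-sinφ1·cosφ2·cosΔλ=-0.52921465; θ=atan2(y, x)=-162.4261° <0 so +360° → 197.5739° ≈ 197.6°
Leg 2: φ1=-1.2123109, φ2=-1.3478881, Δφ=-0.1355772, Δλ=0.4116778 rad; a=sin²(Δφ/2)+cosφ1·cosφ2·sin²(Δλ/2)=0.0078284104; c=2·atan2(√a, √(1-a))=0.177188308; dist=6371·c=1128.867 ≈ 1128.9 km; running total=4878.3 km
Leg 2 bearing: y=sinΔλ·cosφ2=0.08845934, x=cosφ1·sinφ2-sinφ1·cosφ2·cosΔλ=-0.15245803; θ=atan2(y, x)=149.8768° ≈ 149.9°
Leg 3: φ1=-1.3478881, φ2=-0.1704785, Δφ=1.1774096, Δλ=0.3421212 rad; a=sin²(Δφ/2)+cosφ1·cosφ2·sin²(Δλ/2)=0.3146537555; c=2·atan2(√a, √(1-a))=1.191041807; dist=6371·c=7588.127 ≈ 7588.1 km; running total=12466.4 km
Leg 3 bearing: y=sinΔλ·cosφ2=0.33062279, x=cosφ1·sinφ2-sinφ1·cosφ2·cosΔλ=0.86791454; θ=atan2(y, x)=20.8538° ≈ 20.9°
Leg 4: φ1=-0.1704785, φ2=-0.6937038, Δφ=-0.5232253, Δλ=1.7471496 rad; a=sin²(Δφ/2)+cosφ1·cosφ2·sin²(Δλ/2)=0.5122314687; c=2·atan2(√a, √(1-a))=1.595261705; dist=6371·c=10163.412 ≈ 10163.4 km; running total=22629.8 km
Leg 4 bearing: y=sinΔλ·cosφ2=0.75695776, x=cosφ1·sinφ2-sinφ1·cosφ2·cosΔλ=-0.65300576; θ=atan2(y, x)=130.7834° ≈ 130.8°
Leg 5: φ1=-0.6937038, φ2=1.2723834, Δφ=1.9660872, Δλ=-1.5402164 rad; a=sin²(Δφ/2)+cosφ1·cosφ2·sin²(Δλ/2)=0.8021097232; c=2·atan2(√a, √(1-a))=2.219582242; dist=6371·c=14140.958 ≈ 14141.0 km; running total=36770.8 km
Leg 5 bearing: y=sinΔλ·cosφ2=-0.29386617, x=cosφ1·sinφ2-sinφ1·cosφ2·cosΔλ=0.74064940; θ=atan2(y, x)=-21.6416° <0 so +360° → 338.3584° ≈ 338.4°
Leg 6: φ1=1.2723834, φ2=-0.3672801, Δφ=-1.6396635, Δλ=1.2072792 rad; a=sin²(Δφ/2)+cosφ1·cosφ2·sin²(Δλ/2)=0.6228216795; c=2·atan2(√a, √(1-a))=1.818979658; dist=6371·c=11588.719 ≈ 11588.7 km; running total=48359.5 km
Leg 6 bearing: y=sinΔλ·cosφ2=0.87231770, x=cosφ1·sinφ2-sinφ1·cosφ2·cosΔλ=-0.42275427; θ=atan2(y, x)=115.8564° ≈ 115.9°
Leg 7: φ1=-0.3672801, φ2=-0.6572893, Δφ=-0.2900091, Δλ=-2.6553230 rad; a=sin²(Δφ/2)+cosφ1·cosφ2·sin²(Δλ/2)=0.7169103256; c=2·atan2(√a, √(1-a))=2.019525256; dist=6371·c=12866.395 ≈ 12866.4 km; running total=61225.9 km
Leg 7 bearing: y=sinΔλ·cosφ2=-0.36996339, x=cosφ1·sinφ2-sinφ1·cosφ2·cosΔλ=-0.82153924; θ=atan2(y, x)=-155.7566° <0 so +360° → 204.2434° ≈ 204.2°

Leg 1: dist=3749.4 km, bearing=197.6°
Leg 2: dist=1128.9 km, bearing=149.9°
Leg 3: dist=7588.1 km, bearing=20.9°
Leg 4: dist=10163.4 km, bearing=130.8°
Leg 5: dist=14141.0 km, bearing=338.4°
Leg 6: dist=11588.7 km, bearing=115.9°
Leg 7: dist=12866.4 km, bearing=204.2°
Total: 61225.9 km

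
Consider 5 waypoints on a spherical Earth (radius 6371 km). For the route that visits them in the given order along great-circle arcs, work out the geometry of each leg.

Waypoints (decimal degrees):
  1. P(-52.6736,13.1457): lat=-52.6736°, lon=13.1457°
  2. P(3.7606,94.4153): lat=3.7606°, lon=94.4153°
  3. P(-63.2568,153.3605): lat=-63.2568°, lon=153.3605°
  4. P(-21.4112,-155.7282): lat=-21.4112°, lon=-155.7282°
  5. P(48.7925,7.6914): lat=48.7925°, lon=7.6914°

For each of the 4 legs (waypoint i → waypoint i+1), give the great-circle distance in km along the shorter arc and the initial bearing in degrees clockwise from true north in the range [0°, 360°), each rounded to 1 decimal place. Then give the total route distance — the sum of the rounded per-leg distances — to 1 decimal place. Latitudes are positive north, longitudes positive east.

Leg 1: dist=9754.7 km, bearing=80.8°
Leg 2: dist=8899.4 km, bearing=157.0°
Leg 3: dist=5985.8 km, bearing=63.5°
Leg 4: dist=16634.1 km, bearing=21.8°
Total: 41274.0 km

Leg 1: φ1=-0.9193277, φ2=0.0656349, Δφ=0.9849626, Δλ=1.4184221 rad; a=sin²(Δφ/2)+cosφ1·cosφ2·sin²(Δλ/2)=0.4801587090; c=2·atan2(√a, √(1-a))=1.531103323; dist=6371·c=9754.659 ≈ 9754.7 km; running total=9754.7 km
Leg 1 bearing: y=sinΔλ·cosφ2=0.98628525, x=cosφ1·sinφ2-sinφ1·cosφ2·cosΔλ=0.16020832; θ=atan2(y, x)=80.7737° ≈ 80.8°
Leg 2: φ1=0.0656349, φ2=-1.1040394, Δφ=-1.1696743, Δλ=1.0287878 rad; a=sin²(Δφ/2)+cosφ1·cosφ2·sin²(Δλ/2)=0.4134698684; c=2·atan2(√a, √(1-a))=1.396860354; dist=6371·c=8899.397 ≈ 8899.4 km; running total=18654.1 km
Leg 2 bearing: y=sinΔλ·cosφ2=0.38549698, x=cosφ1·sinφ2-sinφ1·cosφ2·cosΔλ=-0.90633450; θ=atan2(y, x)=156.9582° ≈ 157.0°
Leg 3: φ1=-1.1040394, φ2=-0.3736959, Δφ=0.7303435, Δλ=-5.3946155 rad; a=sin²(Δφ/2)+cosφ1·cosφ2·sin²(Δλ/2)=0.2049210154; c=2·atan2(√a, √(1-a))=0.939541821; dist=6371·c=5985.821 ≈ 5985.8 km; running total=24639.9 km
Leg 3 bearing: y=sinΔλ·cosφ2=0.72260294, x=cosφ1·sinφ2-sinφ1·cosφ2·cosΔλ=0.35994244; θ=atan2(y, x)=63.5212° ≈ 63.5°
Leg 4: φ1=-0.3736959, φ2=0.8515898, Δφ=1.2252857, Δλ=2.8522101 rad; a=sin²(Δφ/2)+cosφ1·cosφ2·sin²(Δλ/2)=0.9312318933; c=2·atan2(√a, √(1-a))=2.610913994; dist=6371·c=16634.133 ≈ 16634.1 km; running total=41274.0 km
Leg 4 bearing: y=sinΔλ·cosφ2=0.18799207, x=cosφ1·sinφ2-sinφ1·cosφ2·cosΔλ=0.46990978; θ=atan2(y, x)=21.8044° ≈ 21.8°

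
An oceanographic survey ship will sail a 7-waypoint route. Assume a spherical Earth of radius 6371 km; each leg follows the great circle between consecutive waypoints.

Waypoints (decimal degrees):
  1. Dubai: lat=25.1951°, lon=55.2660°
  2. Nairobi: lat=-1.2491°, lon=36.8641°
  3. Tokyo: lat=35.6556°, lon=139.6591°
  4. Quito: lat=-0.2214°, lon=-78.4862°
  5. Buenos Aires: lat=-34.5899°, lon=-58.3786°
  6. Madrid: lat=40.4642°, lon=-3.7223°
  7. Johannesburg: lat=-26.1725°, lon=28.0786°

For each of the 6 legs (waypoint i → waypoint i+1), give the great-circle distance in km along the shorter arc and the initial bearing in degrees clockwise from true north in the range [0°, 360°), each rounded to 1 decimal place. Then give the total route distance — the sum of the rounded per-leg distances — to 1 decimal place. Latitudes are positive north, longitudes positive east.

Leg 1: dist=3545.5 km, bearing=216.7°
Leg 2: dist=11242.4 km, bearing=53.9°
Leg 3: dist=14442.7 km, bearing=53.6°
Leg 4: dist=4355.8 km, bearing=153.4°
Leg 5: dist=10046.4 km, bearing=38.4°
Leg 6: dist=8106.0 km, bearing=150.3°
Total: 51738.8 km

Leg 1: φ1=0.4397375, φ2=-0.0218009, Δφ=-0.4615384, Δλ=-0.3211737 rad; a=sin²(Δφ/2)+cosφ1·cosφ2·sin²(Δλ/2)=0.0754451098; c=2·atan2(√a, √(1-a))=0.556498654; dist=6371·c=3545.453 ≈ 3545.5 km; running total=3545.5 km
Leg 1 bearing: y=sinΔλ·cosφ2=-0.31560549, x=cosφ1·sinφ2-sinφ1·cosφ2·cosΔλ=-0.42356317; θ=atan2(y, x)=-143.3095° <0 so +360° → 216.6905° ≈ 216.7°
Leg 2: φ1=-0.0218009, φ2=0.6223076, Δφ=0.6441085, Δλ=1.7941112 rad; a=sin²(Δφ/2)+cosφ1·cosφ2·sin²(Δλ/2)=0.5963055538; c=2·atan2(√a, √(1-a))=1.764618715; dist=6371·c=11242.386 ≈ 11242.4 km; running total=14787.9 km
Leg 2 bearing: y=sinΔλ·cosφ2=0.79235916, x=cosφ1·sinφ2-sinφ1·cosφ2·cosΔλ=0.57885052; θ=atan2(y, x)=53.8504° ≈ 53.9°
Leg 3: φ1=0.6223076, φ2=-0.0038642, Δφ=-0.6261718, Δλ=-3.8073537 rad; a=sin²(Δφ/2)+cosφ1·cosφ2·sin²(Δλ/2)=0.8206318607; c=2·atan2(√a, √(1-a))=2.266940389; dist=6371·c=14442.677 ≈ 14442.7 km; running total=29230.6 km
Leg 3 bearing: y=sinΔλ·cosφ2=0.61765325, x=cosφ1·sinφ2-sinφ1·cosφ2·cosΔλ=0.45528596; θ=atan2(y, x)=53.6052° ≈ 53.6°
Leg 4: φ1=-0.0038642, φ2=-0.6037076, Δφ=-0.5998435, Δλ=0.3509438 rad; a=sin²(Δφ/2)+cosφ1·cosφ2·sin²(Δλ/2)=0.1123765054; c=2·atan2(√a, √(1-a))=0.683690308; dist=6371·c=4355.791 ≈ 4355.8 km; running total=33586.4 km
Leg 4 bearing: y=sinΔλ·cosφ2=0.28301573, x=cosφ1·sinφ2-sinφ1·cosφ2·cosΔλ=-0.56470718; θ=atan2(y, x)=153.3812° ≈ 153.4°
Leg 5: φ1=-0.6037076, φ2=0.7062335, Δφ=1.3099412, Δλ=0.9539324 rad; a=sin²(Δφ/2)+cosφ1·cosφ2·sin²(Δλ/2)=0.5030514394; c=2·atan2(√a, √(1-a))=1.576899244; dist=6371·c=10046.425 ≈ 10046.4 km; running total=43632.8 km
Leg 5 bearing: y=sinΔλ·cosφ2=0.62059146, x=cosφ1·sinφ2-sinφ1·cosφ2·cosΔλ=0.78411032; θ=atan2(y, x)=38.3602° ≈ 38.4°
Leg 6: φ1=0.7062335, φ2=-0.4567963, Δφ=-1.1630298, Δλ=0.5550304 rad; a=sin²(Δφ/2)+cosφ1·cosφ2·sin²(Δλ/2)=0.3529699133; c=2·atan2(√a, √(1-a))=1.272324258; dist=6371·c=8105.978 ≈ 8106.0 km; running total=51738.8 km
Leg 6 bearing: y=sinΔλ·cosφ2=0.47293909, x=cosφ1·sinφ2-sinφ1·cosφ2·cosΔλ=-0.83057644; θ=atan2(y, x)=150.3424° ≈ 150.3°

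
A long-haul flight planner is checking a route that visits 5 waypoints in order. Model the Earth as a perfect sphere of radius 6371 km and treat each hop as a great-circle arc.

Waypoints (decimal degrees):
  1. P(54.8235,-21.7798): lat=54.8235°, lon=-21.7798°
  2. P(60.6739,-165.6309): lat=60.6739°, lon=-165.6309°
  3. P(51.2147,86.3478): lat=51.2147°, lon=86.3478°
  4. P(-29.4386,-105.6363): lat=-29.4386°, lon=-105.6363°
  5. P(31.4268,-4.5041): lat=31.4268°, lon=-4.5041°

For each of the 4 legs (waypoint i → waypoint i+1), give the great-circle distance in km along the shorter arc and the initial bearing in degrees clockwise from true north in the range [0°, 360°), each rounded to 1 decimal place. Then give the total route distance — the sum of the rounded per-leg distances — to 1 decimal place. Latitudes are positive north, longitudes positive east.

Leg 1: dist=6783.0 km, bearing=340.7°
Leg 2: dist=6028.9 km, bearing=312.8°
Leg 3: dist=17397.1 km, bearing=26.9°
Leg 4: dist=12627.6 km, bearing=66.0°
Total: 42836.6 km

Leg 1: φ1=0.9568506, φ2=1.0589593, Δφ=0.1021087, Δλ=-2.5106753 rad; a=sin²(Δφ/2)+cosφ1·cosφ2·sin²(Δλ/2)=0.2576050966; c=2·atan2(√a, √(1-a))=1.064673497; dist=6371·c=6783.035 ≈ 6783.0 km; running total=6783.0 km
Leg 1 bearing: y=sinΔλ·cosφ2=-0.28891403, x=cosφ1·sinφ2-sinφ1·cosφ2·cosΔλ=0.82553469; θ=atan2(y, x)=-19.2886° <0 so +360° → 340.7114° ≈ 340.7°
Leg 2: φ1=1.0589593, φ2=0.8938651, Δφ=-0.1650942, Δλ=4.3978580 rad; a=sin²(Δφ/2)+cosφ1·cosφ2·sin²(Δλ/2)=0.2076559060; c=2·atan2(√a, √(1-a))=0.946300678; dist=6371·c=6028.882 ≈ 6028.9 km; running total=12811.9 km
Leg 2 bearing: y=sinΔλ·cosφ2=-0.59567345, x=cosφ1·sinφ2-sinφ1·cosφ2·cosΔλ=0.55073847; θ=atan2(y, x)=-47.2446° <0 so +360° → 312.7554° ≈ 312.8°
Leg 3: φ1=0.8938651, φ2=-0.5138005, Δφ=-1.4076656, Δλ=-3.3507547 rad; a=sin²(Δφ/2)+cosφ1·cosφ2·sin²(Δλ/2)=0.9583755470; c=2·atan2(√a, √(1-a))=2.730666094; dist=6371·c=17397.074 ≈ 17397.1 km; running total=30209.0 km
Leg 3 bearing: y=sinΔλ·cosφ2=0.18083033, x=cosφ1·sinφ2-sinφ1·cosφ2·cosΔλ=0.35618510; θ=atan2(y, x)=26.9163° ≈ 26.9°
Leg 4: φ1=-0.5138005, φ2=0.5485011, Δφ=1.0623016, Δλ=1.7650899 rad; a=sin²(Δφ/2)+cosφ1·cosφ2·sin²(Δλ/2)=0.6998731314; c=2·atan2(√a, √(1-a))=1.982036340; dist=6371·c=12627.554 ≈ 12627.6 km; running total=42836.6 km
Leg 4 bearing: y=sinΔλ·cosφ2=0.83725144, x=cosφ1·sinφ2-sinφ1·cosφ2·cosΔλ=0.37311251; θ=atan2(y, x)=65.9803° ≈ 66.0°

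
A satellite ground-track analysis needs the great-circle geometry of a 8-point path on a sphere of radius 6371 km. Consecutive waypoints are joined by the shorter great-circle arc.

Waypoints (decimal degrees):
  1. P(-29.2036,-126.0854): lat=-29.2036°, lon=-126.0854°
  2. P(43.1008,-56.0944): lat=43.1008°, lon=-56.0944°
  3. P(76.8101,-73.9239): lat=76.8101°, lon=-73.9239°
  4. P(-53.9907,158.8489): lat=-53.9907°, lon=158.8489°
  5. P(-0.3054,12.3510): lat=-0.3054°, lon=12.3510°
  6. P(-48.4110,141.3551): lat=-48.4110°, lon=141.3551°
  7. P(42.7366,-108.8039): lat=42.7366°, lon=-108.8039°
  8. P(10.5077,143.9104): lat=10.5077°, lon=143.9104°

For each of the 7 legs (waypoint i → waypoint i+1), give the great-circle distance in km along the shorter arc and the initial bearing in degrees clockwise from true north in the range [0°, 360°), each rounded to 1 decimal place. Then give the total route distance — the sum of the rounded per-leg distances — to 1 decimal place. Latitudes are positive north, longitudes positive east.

Leg 1: dist=10743.8 km, bearing=43.7°
Leg 2: dist=3839.2 km, bearing=352.9°
Leg 3: dist=16714.0 km, bearing=289.1°
Leg 4: dist=13240.3 km, bearing=219.2°
Leg 5: dist=12725.4 km, bearing=145.5°
Leg 6: dist=14711.3 km, bearing=69.1°
Leg 7: dist=10587.0 km, bearing=289.5°
Total: 82561.0 km

Leg 1: φ1=-0.5096990, φ2=0.7522509, Δφ=1.2619498, Δλ=1.2215734 rad; a=sin²(Δφ/2)+cosφ1·cosφ2·sin²(Δλ/2)=0.5576527896; c=2·atan2(√a, √(1-a))=1.686358952; dist=6371·c=10743.793 ≈ 10743.8 km; running total=10743.8 km
Leg 1 bearing: y=sinΔλ·cosφ2=0.68607990, x=cosφ1·sinφ2-sinφ1·cosφ2·cosΔλ=0.71833070; θ=atan2(y, x)=43.6845° ≈ 43.7°
Leg 2: φ1=0.7522509, φ2=1.3405891, Δφ=0.5883383, Δλ=-0.3111835 rad; a=sin²(Δφ/2)+cosφ1·cosφ2·sin²(Δλ/2)=0.0880688543; c=2·atan2(√a, √(1-a))=0.602604349; dist=6371·c=3839.192 ≈ 3839.2 km; running total=14583.0 km
Leg 2 bearing: y=sinΔλ·cosφ2=-0.06986517, x=cosφ1·sinφ2-sinφ1·cosφ2·cosΔλ=0.56246758; θ=atan2(y, x)=-7.0806° <0 so +360° → 352.9194° ≈ 352.9°
Leg 3: φ1=1.3405891, φ2=-0.9423155, Δφ=-2.2829046, Δλ=4.0626518 rad; a=sin²(Δφ/2)+cosφ1·cosφ2·sin²(Δλ/2)=0.9343697181; c=2·atan2(√a, √(1-a))=2.623447729; dist=6371·c=16713.985 ≈ 16714.0 km; running total=31297.0 km
Leg 3 bearing: y=sinΔλ·cosφ2=-0.46812433, x=cosφ1·sinφ2-sinφ1·cosφ2·cosΔλ=0.16171395; θ=atan2(y, x)=-70.9425° <0 so +360° → 289.0575° ≈ 289.1°
Leg 4: φ1=-0.9423155, φ2=-0.0053302, Δφ=0.9369852, Δλ=-2.5568707 rad; a=sin²(Δφ/2)+cosφ1·cosφ2·sin²(Δλ/2)=0.7429623523; c=2·atan2(√a, √(1-a))=2.078217197; dist=6371·c=13240.322 ≈ 13240.3 km; running total=44537.3 km
Leg 4 bearing: y=sinΔλ·cosφ2=-0.55195971, x=cosφ1·sinφ2-sinφ1·cosφ2·cosΔλ=-0.67765601; θ=atan2(y, x)=-140.8367° <0 so +360° → 219.1633° ≈ 219.2°
Leg 5: φ1=-0.0053302, φ2=-0.8449313, Δφ=-0.8396011, Δλ=2.2515463 rad; a=sin²(Δφ/2)+cosφ1·cosφ2·sin²(Δλ/2)=0.7068881621; c=2·atan2(√a, √(1-a))=1.997394579; dist=6371·c=12725.401 ≈ 12725.4 km; running total=57262.7 km
Leg 5 bearing: y=sinΔλ·cosφ2=0.51582610, x=cosφ1·sinφ2-sinφ1·cosφ2·cosΔλ=-0.75014171; θ=atan2(y, x)=145.4861° ≈ 145.5°
Leg 6: φ1=-0.8449313, φ2=0.7458944, Δφ=1.5908257, Δλ=-4.3660982 rad; a=sin²(Δφ/2)+cosφ1·cosφ2·sin²(Δλ/2)=0.8365195269; c=2·atan2(√a, √(1-a))=2.309106484; dist=6371·c=14711.317 ≈ 14711.3 km; running total=71974.0 km
Leg 6 bearing: y=sinΔλ·cosφ2=0.69088106, x=cosφ1·sinφ2-sinφ1·cosφ2·cosΔλ=0.26401096; θ=atan2(y, x)=69.0863° ≈ 69.1°
Leg 7: φ1=0.7458944, φ2=0.1833940, Δφ=-0.5625004, Δλ=4.4106966 rad; a=sin²(Δφ/2)+cosφ1·cosφ2·sin²(Δλ/2)=0.5454107202; c=2·atan2(√a, √(1-a))=1.661743090; dist=6371·c=10586.965 ≈ 10587.0 km; running total=82561.0 km
Leg 7 bearing: y=sinΔλ·cosφ2=-0.93882280, x=cosφ1·sinφ2-sinφ1·cosφ2·cosΔλ=0.33220961; θ=atan2(y, x)=-70.5133° <0 so +360° → 289.4867° ≈ 289.5°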